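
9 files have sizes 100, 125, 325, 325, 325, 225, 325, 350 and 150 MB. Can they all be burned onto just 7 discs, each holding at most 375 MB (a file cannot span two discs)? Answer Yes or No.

A valid assignment using 7 discs:
  disc 1: 350 = 350
  disc 2: 325 = 325
  disc 3: 325 = 325
  disc 4: 325 = 325
  disc 5: 325 = 325
  disc 6: 225 + 150 = 375
  disc 7: 125 + 100 = 225
Every load is within 375 MB, so 7 discs suffice.

Yes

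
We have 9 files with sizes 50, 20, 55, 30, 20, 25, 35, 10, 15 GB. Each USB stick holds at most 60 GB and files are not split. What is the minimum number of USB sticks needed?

5

Total = 55 + 50 + 35 + 30 + 25 + 20 + 20 + 15 + 10 = 260 GB.
Lower bound: ⌈260/60⌉ = 5 USB sticks.
A packing using 5 USB sticks:
  USB stick 1: 55 = 55
  USB stick 2: 50 + 10 = 60
  USB stick 3: 35 + 25 = 60
  USB stick 4: 30 + 20 = 50
  USB stick 5: 20 + 15 = 35
This matches the lower bound, so 5 is optimal.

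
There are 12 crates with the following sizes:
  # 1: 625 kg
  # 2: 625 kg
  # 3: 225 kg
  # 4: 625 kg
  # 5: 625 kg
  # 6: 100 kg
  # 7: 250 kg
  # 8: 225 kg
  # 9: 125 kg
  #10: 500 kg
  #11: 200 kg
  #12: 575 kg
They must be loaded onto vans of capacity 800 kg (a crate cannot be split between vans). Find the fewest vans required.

7

Total = 625 + 625 + 625 + 625 + 575 + 500 + 250 + 225 + 225 + 200 + 125 + 100 = 4700 kg.
Lower bound: ⌈4700/800⌉ = 6 vans.
A packing using 7 vans:
  van 1: 625 + 125 = 750
  van 2: 625 + 100 = 725
  van 3: 625 = 625
  van 4: 625 = 625
  van 5: 575 + 225 = 800
  van 6: 500 + 250 = 750
  van 7: 225 + 200 = 425
No arrangement into 6 vans stays within capacity, so 7 is optimal.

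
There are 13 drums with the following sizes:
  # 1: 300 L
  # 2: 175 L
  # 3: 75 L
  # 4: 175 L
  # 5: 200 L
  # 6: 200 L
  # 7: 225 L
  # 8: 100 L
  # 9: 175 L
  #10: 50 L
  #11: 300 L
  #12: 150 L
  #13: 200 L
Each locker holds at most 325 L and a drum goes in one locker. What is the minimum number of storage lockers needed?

9

Total = 300 + 300 + 225 + 200 + 200 + 200 + 175 + 175 + 175 + 150 + 100 + 75 + 50 = 2325 L.
Lower bound: ⌈2325/325⌉ = 8 storage lockers.
Also, 9 drums each exceed 325/2 L, and no two of those can share a locker, so at least 9 storage lockers are needed.
A packing using 9 storage lockers:
  locker 1: 300 = 300
  locker 2: 300 = 300
  locker 3: 225 + 100 = 325
  locker 4: 200 + 75 + 50 = 325
  locker 5: 200 = 200
  locker 6: 200 = 200
  locker 7: 175 + 150 = 325
  locker 8: 175 = 175
  locker 9: 175 = 175
This matches the lower bound, so 9 is optimal.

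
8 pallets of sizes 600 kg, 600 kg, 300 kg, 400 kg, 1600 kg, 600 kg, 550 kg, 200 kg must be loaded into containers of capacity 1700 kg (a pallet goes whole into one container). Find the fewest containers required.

3

Total = 1600 + 600 + 600 + 600 + 550 + 400 + 300 + 200 = 4850 kg.
Lower bound: ⌈4850/1700⌉ = 3 containers.
A packing using 3 containers:
  container 1: 1600 = 1600
  container 2: 600 + 600 + 400 = 1600
  container 3: 600 + 550 + 300 + 200 = 1650
This matches the lower bound, so 3 is optimal.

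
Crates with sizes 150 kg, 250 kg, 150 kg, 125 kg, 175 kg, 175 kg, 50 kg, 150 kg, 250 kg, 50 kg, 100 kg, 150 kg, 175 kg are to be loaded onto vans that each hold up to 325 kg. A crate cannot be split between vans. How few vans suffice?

Total = 250 + 250 + 175 + 175 + 175 + 150 + 150 + 150 + 150 + 125 + 100 + 50 + 50 = 1950 kg.
Lower bound: ⌈1950/325⌉ = 6 vans.
A packing using 7 vans:
  van 1: 250 + 50 = 300
  van 2: 250 + 50 = 300
  van 3: 175 + 150 = 325
  van 4: 175 + 150 = 325
  van 5: 175 + 150 = 325
  van 6: 150 + 125 = 275
  van 7: 100 = 100
No arrangement into 6 vans stays within capacity, so 7 is optimal.

7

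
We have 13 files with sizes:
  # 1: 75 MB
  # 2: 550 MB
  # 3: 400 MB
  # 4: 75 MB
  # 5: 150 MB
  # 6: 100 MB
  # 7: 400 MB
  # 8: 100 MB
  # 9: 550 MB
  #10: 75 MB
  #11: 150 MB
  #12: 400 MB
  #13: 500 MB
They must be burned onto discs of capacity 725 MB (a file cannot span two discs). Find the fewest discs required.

Total = 550 + 550 + 500 + 400 + 400 + 400 + 150 + 150 + 100 + 100 + 75 + 75 + 75 = 3525 MB.
Lower bound: ⌈3525/725⌉ = 5 discs.
Also, 6 files each exceed 725/2 MB, and no two of those can share a disc, so at least 6 discs are needed.
A packing using 6 discs:
  disc 1: 550 + 150 = 700
  disc 2: 550 + 150 = 700
  disc 3: 500 + 100 + 100 = 700
  disc 4: 400 + 75 + 75 + 75 = 625
  disc 5: 400 = 400
  disc 6: 400 = 400
This matches the lower bound, so 6 is optimal.

6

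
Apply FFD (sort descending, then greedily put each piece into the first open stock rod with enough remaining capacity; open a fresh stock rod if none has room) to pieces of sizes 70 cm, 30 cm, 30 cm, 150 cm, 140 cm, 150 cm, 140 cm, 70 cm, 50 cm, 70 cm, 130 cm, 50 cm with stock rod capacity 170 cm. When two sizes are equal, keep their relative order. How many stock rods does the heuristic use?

7

Sorted descending: 150, 150, 140, 140, 130, 70, 70, 70, 50, 50, 30, 30.
  150 → stock rod 1 (new)  [load 150/170]
  150 → stock rod 2 (new)  [load 150/170]
  140 → stock rod 3 (new)  [load 140/170]
  140 → stock rod 4 (new)  [load 140/170]
  130 → stock rod 5 (new)  [load 130/170]
  70 → stock rod 6 (new)  [load 70/170]
  70 → stock rod 6  [load 140/170]
  70 → stock rod 7 (new)  [load 70/170]
  50 → stock rod 7  [load 120/170]
  50 → stock rod 7  [load 170/170]
  30 → stock rod 3  [load 170/170]
  30 → stock rod 4  [load 170/170]
7 stock rods opened.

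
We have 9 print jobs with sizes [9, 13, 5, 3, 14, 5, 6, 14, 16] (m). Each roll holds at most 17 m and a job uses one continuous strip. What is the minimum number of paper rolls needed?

6

Total = 16 + 14 + 14 + 13 + 9 + 6 + 5 + 5 + 3 = 85 m.
Lower bound: ⌈85/17⌉ = 5 paper rolls.
A packing using 6 paper rolls:
  roll 1: 16 = 16
  roll 2: 14 + 3 = 17
  roll 3: 14 = 14
  roll 4: 13 = 13
  roll 5: 9 + 6 = 15
  roll 6: 5 + 5 = 10
No arrangement into 5 paper rolls stays within capacity, so 6 is optimal.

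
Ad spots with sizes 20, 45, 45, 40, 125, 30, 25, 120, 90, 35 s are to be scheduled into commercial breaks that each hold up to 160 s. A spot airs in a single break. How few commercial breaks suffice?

Total = 125 + 120 + 90 + 45 + 45 + 40 + 35 + 30 + 25 + 20 = 575 s.
Lower bound: ⌈575/160⌉ = 4 commercial breaks.
A packing using 4 commercial breaks:
  break 1: 125 + 35 = 160
  break 2: 120 + 40 = 160
  break 3: 90 + 45 + 25 = 160
  break 4: 45 + 30 + 20 = 95
This matches the lower bound, so 4 is optimal.

4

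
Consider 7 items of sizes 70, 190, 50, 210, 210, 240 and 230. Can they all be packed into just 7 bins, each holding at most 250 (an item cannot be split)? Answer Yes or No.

Yes

A valid assignment using 6 bins:
  bin 1: 240 = 240
  bin 2: 230 = 230
  bin 3: 210 = 210
  bin 4: 210 = 210
  bin 5: 190 + 50 = 240
  bin 6: 70 = 70
That uses only 6 ≤ 7, so 7 bins are enough.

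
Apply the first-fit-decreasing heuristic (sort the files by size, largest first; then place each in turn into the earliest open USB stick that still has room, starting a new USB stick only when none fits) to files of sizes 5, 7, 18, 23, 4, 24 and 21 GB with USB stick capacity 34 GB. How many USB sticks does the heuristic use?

4

Sorted descending: 24, 23, 21, 18, 7, 5, 4.
  24 → USB stick 1 (new)  [load 24/34]
  23 → USB stick 2 (new)  [load 23/34]
  21 → USB stick 3 (new)  [load 21/34]
  18 → USB stick 4 (new)  [load 18/34]
  7 → USB stick 1  [load 31/34]
  5 → USB stick 2  [load 28/34]
  4 → USB stick 2  [load 32/34]
4 USB sticks opened.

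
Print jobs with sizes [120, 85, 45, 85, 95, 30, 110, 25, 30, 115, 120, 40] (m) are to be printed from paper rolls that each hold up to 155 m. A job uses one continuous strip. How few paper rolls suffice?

Total = 120 + 120 + 115 + 110 + 95 + 85 + 85 + 45 + 40 + 30 + 30 + 25 = 900 m.
Lower bound: ⌈900/155⌉ = 6 paper rolls.
Also, 7 print jobs each exceed 155/2 m, and no two of those can share a roll, so at least 7 paper rolls are needed.
A packing using 7 paper rolls:
  roll 1: 120 + 30 = 150
  roll 2: 120 + 30 = 150
  roll 3: 115 + 40 = 155
  roll 4: 110 + 45 = 155
  roll 5: 95 + 25 = 120
  roll 6: 85 = 85
  roll 7: 85 = 85
This matches the lower bound, so 7 is optimal.

7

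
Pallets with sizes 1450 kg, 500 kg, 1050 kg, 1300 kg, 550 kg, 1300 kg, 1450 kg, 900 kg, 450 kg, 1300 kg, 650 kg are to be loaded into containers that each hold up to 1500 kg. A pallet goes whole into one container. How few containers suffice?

Total = 1450 + 1450 + 1300 + 1300 + 1300 + 1050 + 900 + 650 + 550 + 500 + 450 = 10900 kg.
Lower bound: ⌈10900/1500⌉ = 8 containers.
A packing using 8 containers:
  container 1: 1450 = 1450
  container 2: 1450 = 1450
  container 3: 1300 = 1300
  container 4: 1300 = 1300
  container 5: 1300 = 1300
  container 6: 1050 + 450 = 1500
  container 7: 900 + 550 = 1450
  container 8: 650 + 500 = 1150
This matches the lower bound, so 8 is optimal.

8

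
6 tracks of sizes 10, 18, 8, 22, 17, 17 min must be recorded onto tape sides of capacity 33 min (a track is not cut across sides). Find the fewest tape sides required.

4

Total = 22 + 18 + 17 + 17 + 10 + 8 = 92 min.
Lower bound: ⌈92/33⌉ = 3 tape sides.
Also, 4 tracks each exceed 33/2 min, and no two of those can share a side, so at least 4 tape sides are needed.
A packing using 4 tape sides:
  side 1: 22 + 10 = 32
  side 2: 18 + 8 = 26
  side 3: 17 = 17
  side 4: 17 = 17
This matches the lower bound, so 4 is optimal.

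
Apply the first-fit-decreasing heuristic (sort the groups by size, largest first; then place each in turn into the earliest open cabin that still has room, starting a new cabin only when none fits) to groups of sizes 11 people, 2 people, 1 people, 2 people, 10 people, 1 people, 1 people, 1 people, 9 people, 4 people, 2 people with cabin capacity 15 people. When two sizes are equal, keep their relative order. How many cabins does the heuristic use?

3

Sorted descending: 11, 10, 9, 4, 2, 2, 2, 1, 1, 1, 1.
  11 → cabin 1 (new)  [load 11/15]
  10 → cabin 2 (new)  [load 10/15]
  9 → cabin 3 (new)  [load 9/15]
  4 → cabin 1  [load 15/15]
  2 → cabin 2  [load 12/15]
  2 → cabin 2  [load 14/15]
  2 → cabin 3  [load 11/15]
  1 → cabin 2  [load 15/15]
  1 → cabin 3  [load 12/15]
  1 → cabin 3  [load 13/15]
  1 → cabin 3  [load 14/15]
3 cabins opened.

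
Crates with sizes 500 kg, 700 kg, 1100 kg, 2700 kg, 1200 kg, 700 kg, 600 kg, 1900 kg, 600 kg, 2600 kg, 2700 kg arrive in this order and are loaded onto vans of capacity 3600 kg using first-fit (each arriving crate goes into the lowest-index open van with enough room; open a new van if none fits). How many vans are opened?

  500 → van 1 (new)  [load 500/3600]
  700 → van 1  [load 1200/3600]
  1100 → van 1  [load 2300/3600]
  2700 → van 2 (new)  [load 2700/3600]
  1200 → van 1  [load 3500/3600]
  700 → van 2  [load 3400/3600]
  600 → van 3 (new)  [load 600/3600]
  1900 → van 3  [load 2500/3600]
  600 → van 3  [load 3100/3600]
  2600 → van 4 (new)  [load 2600/3600]
  2700 → van 5 (new)  [load 2700/3600]
5 vans opened.

5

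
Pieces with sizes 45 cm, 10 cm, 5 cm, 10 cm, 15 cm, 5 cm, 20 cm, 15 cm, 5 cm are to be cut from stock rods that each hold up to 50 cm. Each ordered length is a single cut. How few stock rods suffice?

3

Total = 45 + 20 + 15 + 15 + 10 + 10 + 5 + 5 + 5 = 130 cm.
Lower bound: ⌈130/50⌉ = 3 stock rods.
A packing using 3 stock rods:
  stock rod 1: 45 + 5 = 50
  stock rod 2: 20 + 15 + 15 = 50
  stock rod 3: 10 + 10 + 5 + 5 = 30
This matches the lower bound, so 3 is optimal.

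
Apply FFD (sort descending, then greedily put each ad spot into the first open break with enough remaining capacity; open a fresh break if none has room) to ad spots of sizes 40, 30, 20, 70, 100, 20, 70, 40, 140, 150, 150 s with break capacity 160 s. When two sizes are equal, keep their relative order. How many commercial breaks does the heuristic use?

6

Sorted descending: 150, 150, 140, 100, 70, 70, 40, 40, 30, 20, 20.
  150 → break 1 (new)  [load 150/160]
  150 → break 2 (new)  [load 150/160]
  140 → break 3 (new)  [load 140/160]
  100 → break 4 (new)  [load 100/160]
  70 → break 5 (new)  [load 70/160]
  70 → break 5  [load 140/160]
  40 → break 4  [load 140/160]
  40 → break 6 (new)  [load 40/160]
  30 → break 6  [load 70/160]
  20 → break 3  [load 160/160]
  20 → break 4  [load 160/160]
6 commercial breaks opened.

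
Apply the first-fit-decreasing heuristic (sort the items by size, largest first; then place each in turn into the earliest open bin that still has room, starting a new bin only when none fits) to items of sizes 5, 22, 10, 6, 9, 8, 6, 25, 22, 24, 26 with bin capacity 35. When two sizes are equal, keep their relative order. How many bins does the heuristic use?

5

Sorted descending: 26, 25, 24, 22, 22, 10, 9, 8, 6, 6, 5.
  26 → bin 1 (new)  [load 26/35]
  25 → bin 2 (new)  [load 25/35]
  24 → bin 3 (new)  [load 24/35]
  22 → bin 4 (new)  [load 22/35]
  22 → bin 5 (new)  [load 22/35]
  10 → bin 2  [load 35/35]
  9 → bin 1  [load 35/35]
  8 → bin 3  [load 32/35]
  6 → bin 4  [load 28/35]
  6 → bin 4  [load 34/35]
  5 → bin 5  [load 27/35]
5 bins opened.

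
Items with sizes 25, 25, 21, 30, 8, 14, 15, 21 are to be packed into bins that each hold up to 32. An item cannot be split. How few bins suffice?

6

Total = 30 + 25 + 25 + 21 + 21 + 15 + 14 + 8 = 159.
Lower bound: ⌈159/32⌉ = 5 bins.
A packing using 6 bins:
  bin 1: 30 = 30
  bin 2: 25 = 25
  bin 3: 25 = 25
  bin 4: 21 + 8 = 29
  bin 5: 21 = 21
  bin 6: 15 + 14 = 29
No arrangement into 5 bins stays within capacity, so 6 is optimal.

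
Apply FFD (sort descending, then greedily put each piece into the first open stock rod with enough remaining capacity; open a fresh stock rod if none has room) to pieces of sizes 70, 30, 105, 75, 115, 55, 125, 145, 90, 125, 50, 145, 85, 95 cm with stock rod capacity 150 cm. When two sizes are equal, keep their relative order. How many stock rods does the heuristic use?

10

Sorted descending: 145, 145, 125, 125, 115, 105, 95, 90, 85, 75, 70, 55, 50, 30.
  145 → stock rod 1 (new)  [load 145/150]
  145 → stock rod 2 (new)  [load 145/150]
  125 → stock rod 3 (new)  [load 125/150]
  125 → stock rod 4 (new)  [load 125/150]
  115 → stock rod 5 (new)  [load 115/150]
  105 → stock rod 6 (new)  [load 105/150]
  95 → stock rod 7 (new)  [load 95/150]
  90 → stock rod 8 (new)  [load 90/150]
  85 → stock rod 9 (new)  [load 85/150]
  75 → stock rod 10 (new)  [load 75/150]
  70 → stock rod 10  [load 145/150]
  55 → stock rod 7  [load 150/150]
  50 → stock rod 8  [load 140/150]
  30 → stock rod 5  [load 145/150]
10 stock rods opened.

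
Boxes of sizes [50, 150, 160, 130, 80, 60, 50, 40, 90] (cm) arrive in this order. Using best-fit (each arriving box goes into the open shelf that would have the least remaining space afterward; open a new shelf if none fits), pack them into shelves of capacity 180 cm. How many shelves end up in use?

5

  50 → shelf 1 (new)  [load 50/180]
  150 → shelf 2 (new)  [load 150/180]
  160 → shelf 3 (new)  [load 160/180]
  130 → shelf 1  [load 180/180]
  80 → shelf 4 (new)  [load 80/180]
  60 → shelf 4  [load 140/180]
  50 → shelf 5 (new)  [load 50/180]
  40 → shelf 4  [load 180/180]
  90 → shelf 5  [load 140/180]
5 shelves opened.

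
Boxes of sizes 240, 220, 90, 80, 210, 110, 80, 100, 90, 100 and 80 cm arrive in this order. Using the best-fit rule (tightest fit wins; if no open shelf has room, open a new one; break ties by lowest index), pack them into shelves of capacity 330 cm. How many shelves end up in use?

5

  240 → shelf 1 (new)  [load 240/330]
  220 → shelf 2 (new)  [load 220/330]
  90 → shelf 1  [load 330/330]
  80 → shelf 2  [load 300/330]
  210 → shelf 3 (new)  [load 210/330]
  110 → shelf 3  [load 320/330]
  80 → shelf 4 (new)  [load 80/330]
  100 → shelf 4  [load 180/330]
  90 → shelf 4  [load 270/330]
  100 → shelf 5 (new)  [load 100/330]
  80 → shelf 5  [load 180/330]
5 shelves opened.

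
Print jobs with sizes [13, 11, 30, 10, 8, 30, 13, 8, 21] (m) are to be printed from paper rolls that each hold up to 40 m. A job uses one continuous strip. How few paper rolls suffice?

4

Total = 30 + 30 + 21 + 13 + 13 + 11 + 10 + 8 + 8 = 144 m.
Lower bound: ⌈144/40⌉ = 4 paper rolls.
A packing using 4 paper rolls:
  roll 1: 30 + 10 = 40
  roll 2: 30 + 8 = 38
  roll 3: 21 + 13 = 34
  roll 4: 13 + 11 + 8 = 32
This matches the lower bound, so 4 is optimal.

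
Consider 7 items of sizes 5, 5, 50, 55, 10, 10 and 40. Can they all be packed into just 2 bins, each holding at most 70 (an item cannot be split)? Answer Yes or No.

Total = 175; ⌈175/70⌉ = 3.
At least 3 bins are required, but only 2 are allowed.

No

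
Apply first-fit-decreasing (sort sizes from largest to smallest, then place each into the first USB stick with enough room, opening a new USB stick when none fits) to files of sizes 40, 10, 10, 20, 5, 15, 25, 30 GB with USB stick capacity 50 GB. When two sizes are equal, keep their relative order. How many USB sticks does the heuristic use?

4

Sorted descending: 40, 30, 25, 20, 15, 10, 10, 5.
  40 → USB stick 1 (new)  [load 40/50]
  30 → USB stick 2 (new)  [load 30/50]
  25 → USB stick 3 (new)  [load 25/50]
  20 → USB stick 2  [load 50/50]
  15 → USB stick 3  [load 40/50]
  10 → USB stick 1  [load 50/50]
  10 → USB stick 3  [load 50/50]
  5 → USB stick 4 (new)  [load 5/50]
4 USB sticks opened.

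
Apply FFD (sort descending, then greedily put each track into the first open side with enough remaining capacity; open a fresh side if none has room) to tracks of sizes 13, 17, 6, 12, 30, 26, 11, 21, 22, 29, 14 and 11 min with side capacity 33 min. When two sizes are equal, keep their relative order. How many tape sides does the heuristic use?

Sorted descending: 30, 29, 26, 22, 21, 17, 14, 13, 12, 11, 11, 6.
  30 → side 1 (new)  [load 30/33]
  29 → side 2 (new)  [load 29/33]
  26 → side 3 (new)  [load 26/33]
  22 → side 4 (new)  [load 22/33]
  21 → side 5 (new)  [load 21/33]
  17 → side 6 (new)  [load 17/33]
  14 → side 6  [load 31/33]
  13 → side 7 (new)  [load 13/33]
  12 → side 5  [load 33/33]
  11 → side 4  [load 33/33]
  11 → side 7  [load 24/33]
  6 → side 3  [load 32/33]
7 tape sides opened.

7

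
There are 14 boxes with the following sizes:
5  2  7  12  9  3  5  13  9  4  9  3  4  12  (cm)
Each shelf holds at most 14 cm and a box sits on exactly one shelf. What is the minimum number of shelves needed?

8

Total = 13 + 12 + 12 + 9 + 9 + 9 + 7 + 5 + 5 + 4 + 4 + 3 + 3 + 2 = 97 cm.
Lower bound: ⌈97/14⌉ = 7 shelves.
A packing using 8 shelves:
  shelf 1: 13 = 13
  shelf 2: 12 + 2 = 14
  shelf 3: 12 = 12
  shelf 4: 9 + 5 = 14
  shelf 5: 9 + 5 = 14
  shelf 6: 9 + 4 = 13
  shelf 7: 7 + 4 + 3 = 14
  shelf 8: 3 = 3
No arrangement into 7 shelves stays within capacity, so 8 is optimal.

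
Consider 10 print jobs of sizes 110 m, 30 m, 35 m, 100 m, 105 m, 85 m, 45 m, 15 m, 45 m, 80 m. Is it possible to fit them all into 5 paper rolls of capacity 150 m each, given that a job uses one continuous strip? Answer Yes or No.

A valid assignment using 5 paper rolls:
  roll 1: 110 + 35 = 145
  roll 2: 105 + 45 = 150
  roll 3: 100 + 45 = 145
  roll 4: 85 + 30 + 15 = 130
  roll 5: 80 = 80
Every load is within 150 m, so 5 paper rolls suffice.

Yes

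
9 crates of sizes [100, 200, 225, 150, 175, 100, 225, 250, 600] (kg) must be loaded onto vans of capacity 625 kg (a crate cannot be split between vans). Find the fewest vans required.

4

Total = 600 + 250 + 225 + 225 + 200 + 175 + 150 + 100 + 100 = 2025 kg.
Lower bound: ⌈2025/625⌉ = 4 vans.
A packing using 4 vans:
  van 1: 600 = 600
  van 2: 250 + 225 + 150 = 625
  van 3: 225 + 200 + 175 = 600
  van 4: 100 + 100 = 200
This matches the lower bound, so 4 is optimal.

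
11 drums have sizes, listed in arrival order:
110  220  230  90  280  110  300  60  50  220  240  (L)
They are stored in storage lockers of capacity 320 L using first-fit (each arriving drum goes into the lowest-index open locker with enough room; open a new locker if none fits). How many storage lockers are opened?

7

  110 → locker 1 (new)  [load 110/320]
  220 → locker 2 (new)  [load 220/320]
  230 → locker 3 (new)  [load 230/320]
  90 → locker 1  [load 200/320]
  280 → locker 4 (new)  [load 280/320]
  110 → locker 1  [load 310/320]
  300 → locker 5 (new)  [load 300/320]
  60 → locker 2  [load 280/320]
  50 → locker 3  [load 280/320]
  220 → locker 6 (new)  [load 220/320]
  240 → locker 7 (new)  [load 240/320]
7 storage lockers opened.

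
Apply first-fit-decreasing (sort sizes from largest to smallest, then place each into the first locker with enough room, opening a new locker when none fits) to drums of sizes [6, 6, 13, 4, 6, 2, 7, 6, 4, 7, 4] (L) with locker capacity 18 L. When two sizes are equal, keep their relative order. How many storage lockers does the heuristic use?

4

Sorted descending: 13, 7, 7, 6, 6, 6, 6, 4, 4, 4, 2.
  13 → locker 1 (new)  [load 13/18]
  7 → locker 2 (new)  [load 7/18]
  7 → locker 2  [load 14/18]
  6 → locker 3 (new)  [load 6/18]
  6 → locker 3  [load 12/18]
  6 → locker 3  [load 18/18]
  6 → locker 4 (new)  [load 6/18]
  4 → locker 1  [load 17/18]
  4 → locker 2  [load 18/18]
  4 → locker 4  [load 10/18]
  2 → locker 4  [load 12/18]
4 storage lockers opened.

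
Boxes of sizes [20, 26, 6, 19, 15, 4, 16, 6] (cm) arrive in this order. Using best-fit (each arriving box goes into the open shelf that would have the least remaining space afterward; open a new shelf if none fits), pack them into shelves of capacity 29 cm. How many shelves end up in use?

5

  20 → shelf 1 (new)  [load 20/29]
  26 → shelf 2 (new)  [load 26/29]
  6 → shelf 1  [load 26/29]
  19 → shelf 3 (new)  [load 19/29]
  15 → shelf 4 (new)  [load 15/29]
  4 → shelf 3  [load 23/29]
  16 → shelf 5 (new)  [load 16/29]
  6 → shelf 3  [load 29/29]
5 shelves opened.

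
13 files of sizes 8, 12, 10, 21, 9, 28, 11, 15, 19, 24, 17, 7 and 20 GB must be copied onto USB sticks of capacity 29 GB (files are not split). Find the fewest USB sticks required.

Total = 28 + 24 + 21 + 20 + 19 + 17 + 15 + 12 + 11 + 10 + 9 + 8 + 7 = 201 GB.
Lower bound: ⌈201/29⌉ = 7 USB sticks.
A packing using 8 USB sticks:
  USB stick 1: 28 = 28
  USB stick 2: 24 = 24
  USB stick 3: 21 + 8 = 29
  USB stick 4: 20 + 9 = 29
  USB stick 5: 19 + 10 = 29
  USB stick 6: 17 + 12 = 29
  USB stick 7: 15 + 11 = 26
  USB stick 8: 7 = 7
No arrangement into 7 USB sticks stays within capacity, so 8 is optimal.

8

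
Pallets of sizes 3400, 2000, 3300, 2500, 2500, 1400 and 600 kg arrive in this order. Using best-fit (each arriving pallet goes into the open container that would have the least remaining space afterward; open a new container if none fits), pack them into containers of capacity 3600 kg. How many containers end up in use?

  3400 → container 1 (new)  [load 3400/3600]
  2000 → container 2 (new)  [load 2000/3600]
  3300 → container 3 (new)  [load 3300/3600]
  2500 → container 4 (new)  [load 2500/3600]
  2500 → container 5 (new)  [load 2500/3600]
  1400 → container 2  [load 3400/3600]
  600 → container 4  [load 3100/3600]
5 containers opened.

5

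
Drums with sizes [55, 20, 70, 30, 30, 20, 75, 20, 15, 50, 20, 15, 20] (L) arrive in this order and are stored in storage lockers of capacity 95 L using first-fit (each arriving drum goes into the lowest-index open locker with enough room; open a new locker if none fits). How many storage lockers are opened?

  55 → locker 1 (new)  [load 55/95]
  20 → locker 1  [load 75/95]
  70 → locker 2 (new)  [load 70/95]
  30 → locker 3 (new)  [load 30/95]
  30 → locker 3  [load 60/95]
  20 → locker 1  [load 95/95]
  75 → locker 4 (new)  [load 75/95]
  20 → locker 2  [load 90/95]
  15 → locker 3  [load 75/95]
  50 → locker 5 (new)  [load 50/95]
  20 → locker 3  [load 95/95]
  15 → locker 4  [load 90/95]
  20 → locker 5  [load 70/95]
5 storage lockers opened.

5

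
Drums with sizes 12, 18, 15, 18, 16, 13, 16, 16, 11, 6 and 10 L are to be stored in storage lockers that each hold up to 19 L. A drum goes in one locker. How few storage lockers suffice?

10

Total = 18 + 18 + 16 + 16 + 16 + 15 + 13 + 12 + 11 + 10 + 6 = 151 L.
Lower bound: ⌈151/19⌉ = 8 storage lockers.
Also, 10 drums each exceed 19/2 L, and no two of those can share a locker, so at least 10 storage lockers are needed.
A packing using 10 storage lockers:
  locker 1: 18 = 18
  locker 2: 18 = 18
  locker 3: 16 = 16
  locker 4: 16 = 16
  locker 5: 16 = 16
  locker 6: 15 = 15
  locker 7: 13 + 6 = 19
  locker 8: 12 = 12
  locker 9: 11 = 11
  locker 10: 10 = 10
This matches the lower bound, so 10 is optimal.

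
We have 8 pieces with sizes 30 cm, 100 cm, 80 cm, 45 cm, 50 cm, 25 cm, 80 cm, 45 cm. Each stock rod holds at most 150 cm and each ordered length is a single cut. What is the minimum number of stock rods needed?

4

Total = 100 + 80 + 80 + 50 + 45 + 45 + 30 + 25 = 455 cm.
Lower bound: ⌈455/150⌉ = 4 stock rods.
A packing using 4 stock rods:
  stock rod 1: 100 + 50 = 150
  stock rod 2: 80 + 45 + 25 = 150
  stock rod 3: 80 + 45 = 125
  stock rod 4: 30 = 30
This matches the lower bound, so 4 is optimal.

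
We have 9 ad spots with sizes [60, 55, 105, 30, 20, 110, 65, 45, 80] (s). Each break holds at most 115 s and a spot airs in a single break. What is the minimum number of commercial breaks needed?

Total = 110 + 105 + 80 + 65 + 60 + 55 + 45 + 30 + 20 = 570 s.
Lower bound: ⌈570/115⌉ = 5 commercial breaks.
A packing using 6 commercial breaks:
  break 1: 110 = 110
  break 2: 105 = 105
  break 3: 80 + 30 = 110
  break 4: 65 + 45 = 110
  break 5: 60 + 55 = 115
  break 6: 20 = 20
No arrangement into 5 commercial breaks stays within capacity, so 6 is optimal.

6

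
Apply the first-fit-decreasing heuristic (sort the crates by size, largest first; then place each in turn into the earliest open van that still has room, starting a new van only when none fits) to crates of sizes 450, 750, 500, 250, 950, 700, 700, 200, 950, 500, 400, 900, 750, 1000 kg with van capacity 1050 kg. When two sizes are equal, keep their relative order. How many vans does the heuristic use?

Sorted descending: 1000, 950, 950, 900, 750, 750, 700, 700, 500, 500, 450, 400, 250, 200.
  1000 → van 1 (new)  [load 1000/1050]
  950 → van 2 (new)  [load 950/1050]
  950 → van 3 (new)  [load 950/1050]
  900 → van 4 (new)  [load 900/1050]
  750 → van 5 (new)  [load 750/1050]
  750 → van 6 (new)  [load 750/1050]
  700 → van 7 (new)  [load 700/1050]
  700 → van 8 (new)  [load 700/1050]
  500 → van 9 (new)  [load 500/1050]
  500 → van 9  [load 1000/1050]
  450 → van 10 (new)  [load 450/1050]
  400 → van 10  [load 850/1050]
  250 → van 5  [load 1000/1050]
  200 → van 6  [load 950/1050]
10 vans opened.

10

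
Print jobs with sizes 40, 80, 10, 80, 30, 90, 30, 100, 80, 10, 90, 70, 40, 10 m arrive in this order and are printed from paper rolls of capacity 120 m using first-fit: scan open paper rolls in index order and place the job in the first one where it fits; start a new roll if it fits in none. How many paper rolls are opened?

  40 → roll 1 (new)  [load 40/120]
  80 → roll 1  [load 120/120]
  10 → roll 2 (new)  [load 10/120]
  80 → roll 2  [load 90/120]
  30 → roll 2  [load 120/120]
  90 → roll 3 (new)  [load 90/120]
  30 → roll 3  [load 120/120]
  100 → roll 4 (new)  [load 100/120]
  80 → roll 5 (new)  [load 80/120]
  10 → roll 4  [load 110/120]
  90 → roll 6 (new)  [load 90/120]
  70 → roll 7 (new)  [load 70/120]
  40 → roll 5  [load 120/120]
  10 → roll 4  [load 120/120]
7 paper rolls opened.

7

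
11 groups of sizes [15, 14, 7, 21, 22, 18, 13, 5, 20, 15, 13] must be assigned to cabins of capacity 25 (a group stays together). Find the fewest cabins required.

Total = 22 + 21 + 20 + 18 + 15 + 15 + 14 + 13 + 13 + 7 + 5 = 163.
Lower bound: ⌈163/25⌉ = 7 cabins.
Also, 9 groups each exceed 25/2, and no two of those can share a cabin, so at least 9 cabins are needed.
A packing using 9 cabins:
  cabin 1: 22 = 22
  cabin 2: 21 = 21
  cabin 3: 20 + 5 = 25
  cabin 4: 18 + 7 = 25
  cabin 5: 15 = 15
  cabin 6: 15 = 15
  cabin 7: 14 = 14
  cabin 8: 13 = 13
  cabin 9: 13 = 13
This matches the lower bound, so 9 is optimal.

9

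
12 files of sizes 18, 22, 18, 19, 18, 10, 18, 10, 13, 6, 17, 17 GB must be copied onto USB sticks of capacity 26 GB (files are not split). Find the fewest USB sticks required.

Total = 22 + 19 + 18 + 18 + 18 + 18 + 17 + 17 + 13 + 10 + 10 + 6 = 186 GB.
Lower bound: ⌈186/26⌉ = 8 USB sticks.
A packing using 10 USB sticks:
  USB stick 1: 22 = 22
  USB stick 2: 19 + 6 = 25
  USB stick 3: 18 = 18
  USB stick 4: 18 = 18
  USB stick 5: 18 = 18
  USB stick 6: 18 = 18
  USB stick 7: 17 = 17
  USB stick 8: 17 = 17
  USB stick 9: 13 + 10 = 23
  USB stick 10: 10 = 10
No arrangement into 9 USB sticks stays within capacity, so 10 is optimal.

10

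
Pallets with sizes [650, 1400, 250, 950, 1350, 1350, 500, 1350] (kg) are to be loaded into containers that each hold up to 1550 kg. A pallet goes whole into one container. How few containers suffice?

Total = 1400 + 1350 + 1350 + 1350 + 950 + 650 + 500 + 250 = 7800 kg.
Lower bound: ⌈7800/1550⌉ = 6 containers.
A packing using 6 containers:
  container 1: 1400 = 1400
  container 2: 1350 = 1350
  container 3: 1350 = 1350
  container 4: 1350 = 1350
  container 5: 950 + 500 = 1450
  container 6: 650 + 250 = 900
This matches the lower bound, so 6 is optimal.

6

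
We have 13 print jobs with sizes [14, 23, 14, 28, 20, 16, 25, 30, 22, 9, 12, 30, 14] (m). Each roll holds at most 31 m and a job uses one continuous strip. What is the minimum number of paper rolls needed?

10

Total = 30 + 30 + 28 + 25 + 23 + 22 + 20 + 16 + 14 + 14 + 14 + 12 + 9 = 257 m.
Lower bound: ⌈257/31⌉ = 9 paper rolls.
A packing using 10 paper rolls:
  roll 1: 30 = 30
  roll 2: 30 = 30
  roll 3: 28 = 28
  roll 4: 25 = 25
  roll 5: 23 = 23
  roll 6: 22 + 9 = 31
  roll 7: 20 = 20
  roll 8: 16 + 14 = 30
  roll 9: 14 + 14 = 28
  roll 10: 12 = 12
No arrangement into 9 paper rolls stays within capacity, so 10 is optimal.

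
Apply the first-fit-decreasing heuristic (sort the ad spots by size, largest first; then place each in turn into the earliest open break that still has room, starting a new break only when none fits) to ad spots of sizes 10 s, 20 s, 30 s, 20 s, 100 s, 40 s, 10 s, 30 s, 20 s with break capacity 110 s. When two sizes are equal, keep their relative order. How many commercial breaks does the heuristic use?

Sorted descending: 100, 40, 30, 30, 20, 20, 20, 10, 10.
  100 → break 1 (new)  [load 100/110]
  40 → break 2 (new)  [load 40/110]
  30 → break 2  [load 70/110]
  30 → break 2  [load 100/110]
  20 → break 3 (new)  [load 20/110]
  20 → break 3  [load 40/110]
  20 → break 3  [load 60/110]
  10 → break 1  [load 110/110]
  10 → break 2  [load 110/110]
3 commercial breaks opened.

3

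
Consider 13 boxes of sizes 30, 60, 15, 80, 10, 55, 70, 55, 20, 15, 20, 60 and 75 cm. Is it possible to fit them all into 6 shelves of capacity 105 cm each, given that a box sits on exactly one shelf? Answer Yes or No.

Total = 565 cm; ⌈565/105⌉ = 6.
7 boxes each exceed half the capacity and cannot share a shelf, forcing at least 7 shelves.
At least 7 shelves are required, but only 6 are allowed.

No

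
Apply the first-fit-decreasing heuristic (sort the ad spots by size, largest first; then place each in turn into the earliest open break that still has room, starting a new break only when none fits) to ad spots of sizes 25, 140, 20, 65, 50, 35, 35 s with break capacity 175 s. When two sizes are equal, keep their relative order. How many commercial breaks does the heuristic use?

Sorted descending: 140, 65, 50, 35, 35, 25, 20.
  140 → break 1 (new)  [load 140/175]
  65 → break 2 (new)  [load 65/175]
  50 → break 2  [load 115/175]
  35 → break 1  [load 175/175]
  35 → break 2  [load 150/175]
  25 → break 2  [load 175/175]
  20 → break 3 (new)  [load 20/175]
3 commercial breaks opened.

3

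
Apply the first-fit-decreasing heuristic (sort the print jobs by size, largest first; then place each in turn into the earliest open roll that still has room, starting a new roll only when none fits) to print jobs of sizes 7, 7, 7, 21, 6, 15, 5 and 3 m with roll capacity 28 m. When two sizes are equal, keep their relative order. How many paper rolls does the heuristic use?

3

Sorted descending: 21, 15, 7, 7, 7, 6, 5, 3.
  21 → roll 1 (new)  [load 21/28]
  15 → roll 2 (new)  [load 15/28]
  7 → roll 1  [load 28/28]
  7 → roll 2  [load 22/28]
  7 → roll 3 (new)  [load 7/28]
  6 → roll 2  [load 28/28]
  5 → roll 3  [load 12/28]
  3 → roll 3  [load 15/28]
3 paper rolls opened.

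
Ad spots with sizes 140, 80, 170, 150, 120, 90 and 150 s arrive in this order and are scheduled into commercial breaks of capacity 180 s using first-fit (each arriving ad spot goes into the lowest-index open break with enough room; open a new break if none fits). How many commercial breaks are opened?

6

  140 → break 1 (new)  [load 140/180]
  80 → break 2 (new)  [load 80/180]
  170 → break 3 (new)  [load 170/180]
  150 → break 4 (new)  [load 150/180]
  120 → break 5 (new)  [load 120/180]
  90 → break 2  [load 170/180]
  150 → break 6 (new)  [load 150/180]
6 commercial breaks opened.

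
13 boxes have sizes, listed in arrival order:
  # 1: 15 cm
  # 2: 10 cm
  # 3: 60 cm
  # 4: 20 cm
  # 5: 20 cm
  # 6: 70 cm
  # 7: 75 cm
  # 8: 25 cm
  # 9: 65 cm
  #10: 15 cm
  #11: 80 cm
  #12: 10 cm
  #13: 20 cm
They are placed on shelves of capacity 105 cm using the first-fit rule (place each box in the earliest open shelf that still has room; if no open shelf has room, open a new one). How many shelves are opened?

  15 → shelf 1 (new)  [load 15/105]
  10 → shelf 1  [load 25/105]
  60 → shelf 1  [load 85/105]
  20 → shelf 1  [load 105/105]
  20 → shelf 2 (new)  [load 20/105]
  70 → shelf 2  [load 90/105]
  75 → shelf 3 (new)  [load 75/105]
  25 → shelf 3  [load 100/105]
  65 → shelf 4 (new)  [load 65/105]
  15 → shelf 2  [load 105/105]
  80 → shelf 5 (new)  [load 80/105]
  10 → shelf 4  [load 75/105]
  20 → shelf 4  [load 95/105]
5 shelves opened.

5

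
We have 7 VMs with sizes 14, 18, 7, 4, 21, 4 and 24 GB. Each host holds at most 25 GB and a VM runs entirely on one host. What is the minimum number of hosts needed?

Total = 24 + 21 + 18 + 14 + 7 + 4 + 4 = 92 GB.
Lower bound: ⌈92/25⌉ = 4 hosts.
A packing using 4 hosts:
  host 1: 24 = 24
  host 2: 21 + 4 = 25
  host 3: 18 + 7 = 25
  host 4: 14 + 4 = 18
This matches the lower bound, so 4 is optimal.

4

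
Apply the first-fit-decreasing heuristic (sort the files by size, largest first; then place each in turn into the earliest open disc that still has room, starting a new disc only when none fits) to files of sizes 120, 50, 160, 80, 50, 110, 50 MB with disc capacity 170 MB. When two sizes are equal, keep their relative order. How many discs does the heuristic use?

Sorted descending: 160, 120, 110, 80, 50, 50, 50.
  160 → disc 1 (new)  [load 160/170]
  120 → disc 2 (new)  [load 120/170]
  110 → disc 3 (new)  [load 110/170]
  80 → disc 4 (new)  [load 80/170]
  50 → disc 2  [load 170/170]
  50 → disc 3  [load 160/170]
  50 → disc 4  [load 130/170]
4 discs opened.

4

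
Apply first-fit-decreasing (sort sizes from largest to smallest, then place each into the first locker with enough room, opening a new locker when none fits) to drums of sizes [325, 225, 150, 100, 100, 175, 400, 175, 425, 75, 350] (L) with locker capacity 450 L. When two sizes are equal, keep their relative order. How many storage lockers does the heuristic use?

6

Sorted descending: 425, 400, 350, 325, 225, 175, 175, 150, 100, 100, 75.
  425 → locker 1 (new)  [load 425/450]
  400 → locker 2 (new)  [load 400/450]
  350 → locker 3 (new)  [load 350/450]
  325 → locker 4 (new)  [load 325/450]
  225 → locker 5 (new)  [load 225/450]
  175 → locker 5  [load 400/450]
  175 → locker 6 (new)  [load 175/450]
  150 → locker 6  [load 325/450]
  100 → locker 3  [load 450/450]
  100 → locker 4  [load 425/450]
  75 → locker 6  [load 400/450]
6 storage lockers opened.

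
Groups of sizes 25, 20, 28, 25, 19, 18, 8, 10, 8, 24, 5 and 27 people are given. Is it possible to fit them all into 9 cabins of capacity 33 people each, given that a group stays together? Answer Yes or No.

Yes

A valid assignment using 8 cabins:
  cabin 1: 28 + 5 = 33
  cabin 2: 27 = 27
  cabin 3: 25 + 8 = 33
  cabin 4: 25 + 8 = 33
  cabin 5: 24 = 24
  cabin 6: 20 + 10 = 30
  cabin 7: 19 = 19
  cabin 8: 18 = 18
That uses only 8 ≤ 9, so 9 cabins are enough.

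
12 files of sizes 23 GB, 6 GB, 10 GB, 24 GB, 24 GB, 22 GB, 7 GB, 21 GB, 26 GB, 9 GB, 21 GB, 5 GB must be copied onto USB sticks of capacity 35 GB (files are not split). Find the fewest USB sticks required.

Total = 26 + 24 + 24 + 23 + 22 + 21 + 21 + 10 + 9 + 7 + 6 + 5 = 198 GB.
Lower bound: ⌈198/35⌉ = 6 USB sticks.
Also, 7 files each exceed 35/2 GB, and no two of those can share a USB stick, so at least 7 USB sticks are needed.
A packing using 7 USB sticks:
  USB stick 1: 26 + 9 = 35
  USB stick 2: 24 + 10 = 34
  USB stick 3: 24 + 7 = 31
  USB stick 4: 23 + 6 + 5 = 34
  USB stick 5: 22 = 22
  USB stick 6: 21 = 21
  USB stick 7: 21 = 21
This matches the lower bound, so 7 is optimal.

7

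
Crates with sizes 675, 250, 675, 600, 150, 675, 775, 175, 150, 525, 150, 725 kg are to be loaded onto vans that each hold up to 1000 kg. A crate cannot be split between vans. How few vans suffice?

7

Total = 775 + 725 + 675 + 675 + 675 + 600 + 525 + 250 + 175 + 150 + 150 + 150 = 5525 kg.
Lower bound: ⌈5525/1000⌉ = 6 vans.
Also, 7 crates each exceed 500 kg, and no two of those can share a van, so at least 7 vans are needed.
A packing using 7 vans:
  van 1: 775 + 175 = 950
  van 2: 725 + 250 = 975
  van 3: 675 + 150 + 150 = 975
  van 4: 675 + 150 = 825
  van 5: 675 = 675
  van 6: 600 = 600
  van 7: 525 = 525
This matches the lower bound, so 7 is optimal.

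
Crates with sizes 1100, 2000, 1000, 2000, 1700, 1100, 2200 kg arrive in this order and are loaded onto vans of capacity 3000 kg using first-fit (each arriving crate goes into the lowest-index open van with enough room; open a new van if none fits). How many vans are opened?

5

  1100 → van 1 (new)  [load 1100/3000]
  2000 → van 2 (new)  [load 2000/3000]
  1000 → van 1  [load 2100/3000]
  2000 → van 3 (new)  [load 2000/3000]
  1700 → van 4 (new)  [load 1700/3000]
  1100 → van 4  [load 2800/3000]
  2200 → van 5 (new)  [load 2200/3000]
5 vans opened.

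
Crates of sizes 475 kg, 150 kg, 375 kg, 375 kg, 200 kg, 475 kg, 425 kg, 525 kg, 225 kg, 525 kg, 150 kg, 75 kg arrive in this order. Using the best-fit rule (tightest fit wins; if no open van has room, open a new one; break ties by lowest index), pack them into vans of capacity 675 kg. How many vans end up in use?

  475 → van 1 (new)  [load 475/675]
  150 → van 1  [load 625/675]
  375 → van 2 (new)  [load 375/675]
  375 → van 3 (new)  [load 375/675]
  200 → van 2  [load 575/675]
  475 → van 4 (new)  [load 475/675]
  425 → van 5 (new)  [load 425/675]
  525 → van 6 (new)  [load 525/675]
  225 → van 5  [load 650/675]
  525 → van 7 (new)  [load 525/675]
  150 → van 6  [load 675/675]
  75 → van 2  [load 650/675]
7 vans opened.

7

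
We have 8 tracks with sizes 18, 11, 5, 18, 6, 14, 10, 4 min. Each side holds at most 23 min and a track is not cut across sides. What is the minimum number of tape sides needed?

Total = 18 + 18 + 14 + 11 + 10 + 6 + 5 + 4 = 86 min.
Lower bound: ⌈86/23⌉ = 4 tape sides.
A packing using 4 tape sides:
  side 1: 18 + 5 = 23
  side 2: 18 + 4 = 22
  side 3: 14 + 6 = 20
  side 4: 11 + 10 = 21
This matches the lower bound, so 4 is optimal.

4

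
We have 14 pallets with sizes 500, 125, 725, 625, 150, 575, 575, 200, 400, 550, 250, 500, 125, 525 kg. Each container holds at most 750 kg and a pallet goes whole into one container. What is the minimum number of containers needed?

Total = 725 + 625 + 575 + 575 + 550 + 525 + 500 + 500 + 400 + 250 + 200 + 150 + 125 + 125 = 5825 kg.
Lower bound: ⌈5825/750⌉ = 8 containers.
Also, 9 pallets each exceed 375 kg, and no two of those can share a container, so at least 9 containers are needed.
A packing using 9 containers:
  container 1: 725 = 725
  container 2: 625 + 125 = 750
  container 3: 575 + 150 = 725
  container 4: 575 + 125 = 700
  container 5: 550 + 200 = 750
  container 6: 525 = 525
  container 7: 500 + 250 = 750
  container 8: 500 = 500
  container 9: 400 = 400
This matches the lower bound, so 9 is optimal.

9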